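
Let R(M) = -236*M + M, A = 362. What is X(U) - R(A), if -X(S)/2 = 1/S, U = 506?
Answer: 21522709/253 ≈ 85070.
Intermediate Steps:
R(M) = -235*M
X(S) = -2/S
X(U) - R(A) = -2/506 - (-235)*362 = -2*1/506 - 1*(-85070) = -1/253 + 85070 = 21522709/253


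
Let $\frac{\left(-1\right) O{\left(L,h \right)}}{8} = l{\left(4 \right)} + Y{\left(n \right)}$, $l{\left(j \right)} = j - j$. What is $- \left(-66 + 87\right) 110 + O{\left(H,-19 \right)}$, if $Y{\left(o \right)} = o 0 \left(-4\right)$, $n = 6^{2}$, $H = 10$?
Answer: $-2310$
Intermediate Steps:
$l{\left(j \right)} = 0$
$n = 36$
$Y{\left(o \right)} = 0$ ($Y{\left(o \right)} = 0 \left(-4\right) = 0$)
$O{\left(L,h \right)} = 0$ ($O{\left(L,h \right)} = - 8 \left(0 + 0\right) = \left(-8\right) 0 = 0$)
$- \left(-66 + 87\right) 110 + O{\left(H,-19 \right)} = - \left(-66 + 87\right) 110 + 0 = - 21 \cdot 110 + 0 = \left(-1\right) 2310 + 0 = -2310 + 0 = -2310$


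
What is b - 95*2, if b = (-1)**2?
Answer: -189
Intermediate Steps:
b = 1
b - 95*2 = 1 - 95*2 = 1 - 190 = -189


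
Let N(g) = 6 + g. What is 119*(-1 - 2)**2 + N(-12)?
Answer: 1065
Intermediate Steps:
119*(-1 - 2)**2 + N(-12) = 119*(-1 - 2)**2 + (6 - 12) = 119*(-3)**2 - 6 = 119*9 - 6 = 1071 - 6 = 1065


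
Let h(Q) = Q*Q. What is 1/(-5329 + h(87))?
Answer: 1/2240 ≈ 0.00044643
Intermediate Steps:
h(Q) = Q**2
1/(-5329 + h(87)) = 1/(-5329 + 87**2) = 1/(-5329 + 7569) = 1/2240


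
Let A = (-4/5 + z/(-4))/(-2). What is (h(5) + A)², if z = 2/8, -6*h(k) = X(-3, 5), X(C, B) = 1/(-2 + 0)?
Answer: 61009/230400 ≈ 0.26480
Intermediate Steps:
X(C, B) = -½ (X(C, B) = 1/(-2) = -½)
h(k) = 1/12 (h(k) = -⅙*(-½) = 1/12)
z = ¼ (z = 2*(⅛) = ¼ ≈ 0.25000)
A = 69/160 (A = (-4/5 + (¼)/(-4))/(-2) = (-4*⅕ + (¼)*(-¼))*(-½) = (-⅘ - 1/16)*(-½) = -69/80*(-½) = 69/160 ≈ 0.43125)
(h(5) + A)² = (1/12 + 69/160)² = (247/480)² = 61009/230400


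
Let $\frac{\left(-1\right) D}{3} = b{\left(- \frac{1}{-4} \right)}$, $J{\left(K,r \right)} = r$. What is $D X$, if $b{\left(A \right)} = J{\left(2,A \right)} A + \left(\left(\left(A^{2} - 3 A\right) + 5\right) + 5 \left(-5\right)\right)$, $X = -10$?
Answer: $- \frac{2475}{4} \approx -618.75$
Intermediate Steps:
$b{\left(A \right)} = -20 - 3 A + 2 A^{2}$ ($b{\left(A \right)} = A A + \left(\left(\left(A^{2} - 3 A\right) + 5\right) + 5 \left(-5\right)\right) = A^{2} - \left(20 - A^{2} + 3 A\right) = -20 - 3 A + 2 A^{2}$)
$D = \frac{495}{8}$ ($D = - 3 \left(-20 - 3 \left(- \frac{1}{-4}\right) + 2 \left(- \frac{1}{-4}\right)^{2}\right) = - 3 \left(-20 - 3 \left(\left(-1\right) \left(- \frac{1}{4}\right)\right) + 2 \left(\left(-1\right) \left(- \frac{1}{4}\right)\right)^{2}\right) = - 3 \left(-20 - \frac{3}{4} + \frac{2}{16}\right) = - 3 \left(-20 - \frac{3}{4} + 2 \cdot \frac{1}{16}\right) = - 3 \left(-20 - \frac{3}{4} + \frac{1}{8}\right) = \left(-3\right) \left(- \frac{165}{8}\right) = \frac{495}{8} \approx 61.875$)
$D X = \frac{495}{8} \left(-10\right) = - \frac{2475}{4}$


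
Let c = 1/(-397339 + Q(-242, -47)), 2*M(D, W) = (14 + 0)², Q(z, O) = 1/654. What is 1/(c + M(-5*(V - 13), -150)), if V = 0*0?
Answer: 259859705/25466250436 ≈ 0.010204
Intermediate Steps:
V = 0
Q(z, O) = 1/654
M(D, W) = 98 (M(D, W) = (14 + 0)²/2 = (½)*14² = (½)*196 = 98)
c = -654/259859705 (c = 1/(-397339 + 1/654) = 1/(-259859705/654) = -654/259859705 ≈ -2.5167e-6)
1/(c + M(-5*(V - 13), -150)) = 1/(-654/259859705 + 98) = 1/(25466250436/259859705) = 259859705/25466250436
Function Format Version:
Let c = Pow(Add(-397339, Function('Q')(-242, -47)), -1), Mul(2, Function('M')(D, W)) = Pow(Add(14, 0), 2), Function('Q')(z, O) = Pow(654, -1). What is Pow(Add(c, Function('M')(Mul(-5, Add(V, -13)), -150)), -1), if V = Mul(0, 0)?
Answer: Rational(259859705, 25466250436) ≈ 0.010204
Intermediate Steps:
V = 0
Function('Q')(z, O) = Rational(1, 654)
Function('M')(D, W) = 98 (Function('M')(D, W) = Mul(Rational(1, 2), Pow(Add(14, 0), 2)) = Mul(Rational(1, 2), Pow(14, 2)) = Mul(Rational(1, 2), 196) = 98)
c = Rational(-654, 259859705) (c = Pow(Add(-397339, Rational(1, 654)), -1) = Pow(Rational(-259859705, 654), -1) = Rational(-654, 259859705) ≈ -2.5167e-6)
Pow(Add(c, Function('M')(Mul(-5, Add(V, -13)), -150)), -1) = Pow(Add(Rational(-654, 259859705), 98), -1) = Pow(Rational(25466250436, 259859705), -1) = Rational(259859705, 25466250436)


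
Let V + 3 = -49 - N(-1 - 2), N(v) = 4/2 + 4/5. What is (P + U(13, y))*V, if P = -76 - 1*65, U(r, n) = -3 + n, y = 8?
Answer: 37264/5 ≈ 7452.8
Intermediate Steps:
N(v) = 14/5 (N(v) = 4*(1/2) + 4*(1/5) = 2 + 4/5 = 14/5)
P = -141 (P = -76 - 65 = -141)
V = -274/5 (V = -3 + (-49 - 1*14/5) = -3 + (-49 - 14/5) = -3 - 259/5 = -274/5 ≈ -54.800)
(P + U(13, y))*V = (-141 + (-3 + 8))*(-274/5) = (-141 + 5)*(-274/5) = -136*(-274/5) = 37264/5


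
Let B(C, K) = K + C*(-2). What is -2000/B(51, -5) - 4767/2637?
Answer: 1587977/94053 ≈ 16.884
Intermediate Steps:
B(C, K) = K - 2*C
-2000/B(51, -5) - 4767/2637 = -2000/(-5 - 2*51) - 4767/2637 = -2000/(-5 - 102) - 4767*1/2637 = -2000/(-107) - 1589/879 = -2000*(-1/107) - 1589/879 = 2000/107 - 1589/879 = 1587977/94053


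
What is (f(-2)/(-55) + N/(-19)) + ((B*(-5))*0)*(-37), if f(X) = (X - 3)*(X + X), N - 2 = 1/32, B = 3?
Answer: -3147/6688 ≈ -0.47054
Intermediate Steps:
N = 65/32 (N = 2 + 1/32 = 65/32 ≈ 2.0313)
f(X) = 2*X*(-3 + X) (f(X) = (-3 + X)*(2*X) = 2*X*(-3 + X))
(f(-2)/(-55) + N/(-19)) + ((B*(-5))*0)*(-37) = ((2*(-2)*(-3 - 2))/(-55) + (65/32)/(-19)) + ((3*(-5))*0)*(-37) = ((2*(-2)*(-5))*(-1/55) + (65/32)*(-1/19)) - 15*0*(-37) = (20*(-1/55) - 65/608) + 0*(-37) = (-4/11 - 65/608) + 0 = -3147/6688 + 0 = -3147/6688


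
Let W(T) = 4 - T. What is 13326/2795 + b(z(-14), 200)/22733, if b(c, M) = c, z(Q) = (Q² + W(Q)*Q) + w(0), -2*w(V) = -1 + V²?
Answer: 605569671/127077470 ≈ 4.7654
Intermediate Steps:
w(V) = ½ - V²/2 (w(V) = -(-1 + V²)/2 = ½ - V²/2)
z(Q) = ½ + Q² + Q*(4 - Q) (z(Q) = (Q² + (4 - Q)*Q) + (½ - ½*0²) = (Q² + Q*(4 - Q)) + (½ - ½*0) = (Q² + Q*(4 - Q)) + (½ + 0) = (Q² + Q*(4 - Q)) + ½ = ½ + Q² + Q*(4 - Q))
13326/2795 + b(z(-14), 200)/22733 = 13326/2795 + (½ + 4*(-14))/22733 = 13326*(1/2795) + (½ - 56)*(1/22733) = 13326/2795 - 111/2*1/22733 = 13326/2795 - 111/45466 = 605569671/127077470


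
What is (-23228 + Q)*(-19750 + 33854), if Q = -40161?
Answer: -894038456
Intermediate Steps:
(-23228 + Q)*(-19750 + 33854) = (-23228 - 40161)*(-19750 + 33854) = -63389*14104 = -894038456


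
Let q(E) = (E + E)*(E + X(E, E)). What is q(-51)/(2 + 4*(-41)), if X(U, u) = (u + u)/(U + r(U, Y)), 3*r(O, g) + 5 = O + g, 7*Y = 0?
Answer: -58667/1881 ≈ -31.189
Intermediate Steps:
Y = 0 (Y = (⅐)*0 = 0)
r(O, g) = -5/3 + O/3 + g/3 (r(O, g) = -5/3 + (O + g)/3 = -5/3 + (O/3 + g/3) = -5/3 + O/3 + g/3)
X(U, u) = 2*u/(-5/3 + 4*U/3) (X(U, u) = (u + u)/(U + (-5/3 + U/3 + (⅓)*0)) = (2*u)/(U + (-5/3 + U/3 + 0)) = (2*u)/(U + (-5/3 + U/3)) = (2*u)/(-5/3 + 4*U/3) = 2*u/(-5/3 + 4*U/3))
q(E) = 2*E*(E + 6*E/(-5 + 4*E)) (q(E) = (E + E)*(E + 6*E/(-5 + 4*E)) = (2*E)*(E + 6*E/(-5 + 4*E)) = 2*E*(E + 6*E/(-5 + 4*E)))
q(-51)/(2 + 4*(-41)) = ((-51)²*(2 + 8*(-51))/(-5 + 4*(-51)))/(2 + 4*(-41)) = (2601*(2 - 408)/(-5 - 204))/(2 - 164) = (2601*(-406)/(-209))/(-162) = (2601*(-1/209)*(-406))*(-1/162) = (1056006/209)*(-1/162) = -58667/1881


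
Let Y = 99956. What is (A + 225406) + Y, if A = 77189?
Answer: 402551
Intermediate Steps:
(A + 225406) + Y = (77189 + 225406) + 99956 = 302595 + 99956 = 402551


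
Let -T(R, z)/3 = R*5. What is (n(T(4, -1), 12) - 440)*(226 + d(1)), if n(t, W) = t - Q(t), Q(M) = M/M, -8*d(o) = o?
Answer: -905307/8 ≈ -1.1316e+5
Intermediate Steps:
d(o) = -o/8
T(R, z) = -15*R (T(R, z) = -3*R*5 = -15*R)
Q(M) = 1
n(t, W) = -1 + t (n(t, W) = t - 1*1 = t - 1 = -1 + t)
(n(T(4, -1), 12) - 440)*(226 + d(1)) = ((-1 - 15*4) - 440)*(226 - 1/8*1) = ((-1 - 60) - 440)*(226 - 1/8) = (-61 - 440)*(1807/8) = -501*1807/8 = -905307/8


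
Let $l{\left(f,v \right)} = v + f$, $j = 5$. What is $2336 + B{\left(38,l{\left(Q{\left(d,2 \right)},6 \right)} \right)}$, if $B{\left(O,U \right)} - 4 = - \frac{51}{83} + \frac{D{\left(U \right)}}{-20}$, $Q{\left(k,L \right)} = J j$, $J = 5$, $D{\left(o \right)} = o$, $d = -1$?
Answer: $\frac{3880807}{1660} \approx 2337.8$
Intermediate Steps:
$Q{\left(k,L \right)} = 25$ ($Q{\left(k,L \right)} = 5 \cdot 5 = 25$)
$l{\left(f,v \right)} = f + v$
$B{\left(O,U \right)} = \frac{281}{83} - \frac{U}{20}$ ($B{\left(O,U \right)} = 4 + \left(- \frac{51}{83} + \frac{U}{-20}\right) = 4 + \left(\left(-51\right) \frac{1}{83} + U \left(- \frac{1}{20}\right)\right) = 4 - \left(\frac{51}{83} + \frac{U}{20}\right) = \frac{281}{83} - \frac{U}{20}$)
$2336 + B{\left(38,l{\left(Q{\left(d,2 \right)},6 \right)} \right)} = 2336 + \left(\frac{281}{83} - \frac{25 + 6}{20}\right) = 2336 + \left(\frac{281}{83} - \frac{31}{20}\right) = 2336 + \frac{3047}{1660} = \frac{3880807}{1660}$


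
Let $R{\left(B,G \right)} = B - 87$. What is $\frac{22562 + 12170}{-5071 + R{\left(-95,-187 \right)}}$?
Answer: $- \frac{34732}{5253} \approx -6.6118$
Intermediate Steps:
$R{\left(B,G \right)} = -87 + B$
$\frac{22562 + 12170}{-5071 + R{\left(-95,-187 \right)}} = \frac{22562 + 12170}{-5071 - 182} = \frac{34732}{-5071 - 182} = \frac{34732}{-5253} = 34732 \left(- \frac{1}{5253}\right) = - \frac{34732}{5253}$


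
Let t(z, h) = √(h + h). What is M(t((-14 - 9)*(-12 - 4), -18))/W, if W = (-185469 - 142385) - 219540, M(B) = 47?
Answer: -47/547394 ≈ -8.5861e-5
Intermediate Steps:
t(z, h) = √2*√h (t(z, h) = √(2*h) = √2*√h)
W = -547394 (W = -327854 - 219540 = -547394)
M(t((-14 - 9)*(-12 - 4), -18))/W = 47/(-547394) = 47*(-1/547394) = -47/547394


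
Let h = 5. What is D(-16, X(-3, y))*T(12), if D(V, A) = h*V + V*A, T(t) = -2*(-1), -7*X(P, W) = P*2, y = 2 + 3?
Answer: -1312/7 ≈ -187.43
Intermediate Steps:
y = 5
X(P, W) = -2*P/7 (X(P, W) = -P*2/7 = -2*P/7)
T(t) = 2
D(V, A) = 5*V + A*V (D(V, A) = 5*V + V*A = 5*V + A*V)
D(-16, X(-3, y))*T(12) = -16*(5 - 2/7*(-3))*2 = -16*(5 + 6/7)*2 = -16*41/7*2 = -656/7*2 = -1312/7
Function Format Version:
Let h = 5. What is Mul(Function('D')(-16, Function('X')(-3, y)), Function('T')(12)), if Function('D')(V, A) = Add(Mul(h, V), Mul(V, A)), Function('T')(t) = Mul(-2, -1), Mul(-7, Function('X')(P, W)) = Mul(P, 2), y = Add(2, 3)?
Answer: Rational(-1312, 7) ≈ -187.43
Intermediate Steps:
y = 5
Function('X')(P, W) = Mul(Rational(-2, 7), P) (Function('X')(P, W) = Mul(Rational(-1, 7), Mul(P, 2)) = Mul(Rational(-1, 7), Mul(2, P)) = Mul(Rational(-2, 7), P))
Function('T')(t) = 2
Function('D')(V, A) = Add(Mul(5, V), Mul(A, V)) (Function('D')(V, A) = Add(Mul(5, V), Mul(V, A)) = Add(Mul(5, V), Mul(A, V)))
Mul(Function('D')(-16, Function('X')(-3, y)), Function('T')(12)) = Mul(Mul(-16, Add(5, Mul(Rational(-2, 7), -3))), 2) = Mul(Mul(-16, Add(5, Rational(6, 7))), 2) = Mul(Mul(-16, Rational(41, 7)), 2) = Mul(Rational(-656, 7), 2) = Rational(-1312, 7)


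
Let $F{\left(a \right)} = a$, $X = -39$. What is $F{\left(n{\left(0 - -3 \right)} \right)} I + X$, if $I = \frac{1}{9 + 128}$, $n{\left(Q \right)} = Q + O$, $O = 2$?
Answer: $- \frac{5338}{137} \approx -38.964$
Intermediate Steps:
$n{\left(Q \right)} = 2 + Q$ ($n{\left(Q \right)} = Q + 2 = 2 + Q$)
$I = \frac{1}{137} \approx 0.0072993$
$F{\left(n{\left(0 - -3 \right)} \right)} I + X = \left(2 + \left(0 - -3\right)\right) \frac{1}{137} - 39 = \left(2 + \left(0 + 3\right)\right) \frac{1}{137} - 39 = \left(2 + 3\right) \frac{1}{137} - 39 = 5 \cdot \frac{1}{137} - 39 = \frac{5}{137} - 39 = - \frac{5338}{137}$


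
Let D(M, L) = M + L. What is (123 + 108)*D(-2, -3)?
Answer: -1155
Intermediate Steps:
D(M, L) = L + M
(123 + 108)*D(-2, -3) = (123 + 108)*(-3 - 2) = 231*(-5) = -1155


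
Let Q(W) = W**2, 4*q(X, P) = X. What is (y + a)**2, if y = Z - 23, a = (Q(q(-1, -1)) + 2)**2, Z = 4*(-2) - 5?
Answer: 66048129/65536 ≈ 1007.8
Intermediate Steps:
q(X, P) = X/4
Z = -13 (Z = -8 - 5 = -13)
a = 1089/256 (a = (((1/4)*(-1))**2 + 2)**2 = ((-1/4)**2 + 2)**2 = (1/16 + 2)**2 = (33/16)**2 = 1089/256 ≈ 4.2539)
y = -36 (y = -13 - 23 = -36)
(y + a)**2 = (-36 + 1089/256)**2 = (-8127/256)**2 = 66048129/65536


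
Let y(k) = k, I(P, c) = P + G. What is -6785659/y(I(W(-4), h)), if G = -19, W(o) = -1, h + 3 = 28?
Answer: 6785659/20 ≈ 3.3928e+5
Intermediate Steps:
h = 25 (h = -3 + 28 = 25)
I(P, c) = -19 + P (I(P, c) = P - 19 = -19 + P)
-6785659/y(I(W(-4), h)) = -6785659/(-19 - 1) = -6785659/(-20) = -6785659*(-1/20) = 6785659/20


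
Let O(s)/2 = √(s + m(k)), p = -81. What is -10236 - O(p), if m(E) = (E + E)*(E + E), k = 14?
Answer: -10236 - 2*√703 ≈ -10289.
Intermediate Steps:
m(E) = 4*E² (m(E) = (2*E)*(2*E) = 4*E²)
O(s) = 2*√(784 + s) (O(s) = 2*√(s + 4*14²) = 2*√(s + 4*196) = 2*√(s + 784) = 2*√(784 + s))
-10236 - O(p) = -10236 - 2*√(784 - 81) = -10236 - 2*√703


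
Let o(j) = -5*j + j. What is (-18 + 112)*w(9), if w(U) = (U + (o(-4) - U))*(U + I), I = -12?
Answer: -4512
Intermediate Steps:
o(j) = -4*j
w(U) = -192 + 16*U (w(U) = (U + (-4*(-4) - U))*(U - 12) = (U + (16 - U))*(-12 + U) = 16*(-12 + U) = -192 + 16*U)
(-18 + 112)*w(9) = (-18 + 112)*(-192 + 16*9) = 94*(-192 + 144) = 94*(-48) = -4512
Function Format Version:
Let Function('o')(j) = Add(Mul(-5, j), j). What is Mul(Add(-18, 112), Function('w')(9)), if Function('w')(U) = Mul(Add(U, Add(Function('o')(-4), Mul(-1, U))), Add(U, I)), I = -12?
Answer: -4512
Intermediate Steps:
Function('o')(j) = Mul(-4, j)
Function('w')(U) = Add(-192, Mul(16, U)) (Function('w')(U) = Mul(Add(U, Add(Mul(-4, -4), Mul(-1, U))), Add(U, -12)) = Mul(Add(U, Add(16, Mul(-1, U))), Add(-12, U)) = Mul(16, Add(-12, U)) = Add(-192, Mul(16, U)))
Mul(Add(-18, 112), Function('w')(9)) = Mul(Add(-18, 112), Add(-192, Mul(16, 9))) = Mul(94, Add(-192, 144)) = Mul(94, -48) = -4512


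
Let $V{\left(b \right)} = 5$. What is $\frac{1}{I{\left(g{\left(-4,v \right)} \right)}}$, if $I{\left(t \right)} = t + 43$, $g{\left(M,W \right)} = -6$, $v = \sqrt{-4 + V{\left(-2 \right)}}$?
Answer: $\frac{1}{37} \approx 0.027027$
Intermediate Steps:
$v = 1$ ($v = \sqrt{-4 + 5} = \sqrt{1} = 1$)
$I{\left(t \right)} = 43 + t$
$\frac{1}{I{\left(g{\left(-4,v \right)} \right)}} = \frac{1}{43 - 6} = \frac{1}{37}$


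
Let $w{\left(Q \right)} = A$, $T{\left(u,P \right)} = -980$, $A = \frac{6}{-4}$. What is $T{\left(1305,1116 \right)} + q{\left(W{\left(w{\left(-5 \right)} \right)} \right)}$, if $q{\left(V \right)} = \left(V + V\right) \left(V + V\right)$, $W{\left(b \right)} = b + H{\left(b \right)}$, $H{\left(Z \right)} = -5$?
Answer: $-811$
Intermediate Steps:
$A = - \frac{3}{2}$ ($A = 6 \left(- \frac{1}{4}\right) = - \frac{3}{2} \approx -1.5$)
$w{\left(Q \right)} = - \frac{3}{2}$
$W{\left(b \right)} = -5 + b$ ($W{\left(b \right)} = b - 5 = -5 + b$)
$q{\left(V \right)} = 4 V^{2}$ ($q{\left(V \right)} = 2 V 2 V = 4 V^{2}$)
$T{\left(1305,1116 \right)} + q{\left(W{\left(w{\left(-5 \right)} \right)} \right)} = -980 + 4 \left(-5 - \frac{3}{2}\right)^{2} = -980 + 4 \left(- \frac{13}{2}\right)^{2} = -980 + 4 \cdot \frac{169}{4} = -980 + 169 = -811$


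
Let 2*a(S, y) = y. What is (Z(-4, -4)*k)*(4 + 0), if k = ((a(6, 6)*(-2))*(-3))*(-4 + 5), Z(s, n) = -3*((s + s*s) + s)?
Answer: -1728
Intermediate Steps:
a(S, y) = y/2
Z(s, n) = -6*s - 3*s**2 (Z(s, n) = -3*((s + s**2) + s) = -3*(s**2 + 2*s) = -6*s - 3*s**2)
k = 18 (k = ((((1/2)*6)*(-2))*(-3))*(-4 + 5) = ((3*(-2))*(-3))*1 = -6*(-3)*1 = 18*1 = 18)
(Z(-4, -4)*k)*(4 + 0) = (-3*(-4)*(2 - 4)*18)*(4 + 0) = (-3*(-4)*(-2)*18)*4 = -24*18*4 = -432*4 = -1728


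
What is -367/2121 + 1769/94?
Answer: 3717551/199374 ≈ 18.646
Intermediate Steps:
-367/2121 + 1769/94 = 3717551/199374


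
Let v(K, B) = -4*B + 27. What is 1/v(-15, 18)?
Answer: -1/45 ≈ -0.022222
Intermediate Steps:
v(K, B) = 27 - 4*B
1/v(-15, 18) = 1/(27 - 4*18) = 1/(27 - 72) = 1/(-45) = -1/45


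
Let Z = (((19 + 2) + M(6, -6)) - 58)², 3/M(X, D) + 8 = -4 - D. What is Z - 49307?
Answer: -191603/4 ≈ -47901.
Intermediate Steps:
M(X, D) = 3/(-12 - D) (M(X, D) = 3/(-8 + (-4 - D)) = 3/(-12 - D))
Z = 5625/4 (Z = (((19 + 2) - 3/(12 - 6)) - 58)² = ((21 - 3/6) - 58)² = ((21 - 3*⅙) - 58)² = ((21 - ½) - 58)² = (41/2 - 58)² = (-75/2)² = 5625/4 ≈ 1406.3)
Z - 49307 = 5625/4 - 49307 = -191603/4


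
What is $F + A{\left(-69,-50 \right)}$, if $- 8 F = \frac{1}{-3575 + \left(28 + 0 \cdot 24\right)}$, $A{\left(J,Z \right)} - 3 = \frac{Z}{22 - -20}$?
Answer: $\frac{1078309}{595896} \approx 1.8096$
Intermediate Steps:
$A{\left(J,Z \right)} = 3 + \frac{Z}{42}$ ($A{\left(J,Z \right)} = 3 + \frac{Z}{22 - -20} = 3 + \frac{Z}{22 + 20} = 3 + \frac{Z}{42}$)
$F = \frac{1}{28376}$ ($F = - \frac{1}{8 \left(-3575 + \left(28 + 0 \cdot 24\right)\right)} = - \frac{1}{8 \left(-3575 + \left(28 + 0\right)\right)} = - \frac{1}{8 \left(-3575 + 28\right)} = - \frac{1}{8 \left(-3547\right)} = \left(- \frac{1}{8}\right) \left(- \frac{1}{3547}\right) = \frac{1}{28376} \approx 3.5241 \cdot 10^{-5}$)
$F + A{\left(-69,-50 \right)} = \frac{1}{28376} + \left(3 + \frac{1}{42} \left(-50\right)\right) = \frac{1}{28376} + \left(3 - \frac{25}{21}\right) = \frac{1}{28376} + \frac{38}{21} = \frac{1078309}{595896}$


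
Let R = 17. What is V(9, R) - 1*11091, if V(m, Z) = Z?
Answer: -11074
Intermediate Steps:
V(9, R) - 1*11091 = 17 - 1*11091 = 17 - 11091 = -11074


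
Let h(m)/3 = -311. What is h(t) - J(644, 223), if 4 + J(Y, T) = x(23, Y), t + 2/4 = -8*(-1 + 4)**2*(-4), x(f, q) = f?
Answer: -952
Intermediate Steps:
t = 575/2 (t = -1/2 - 8*(-1 + 4)**2*(-4) = -1/2 - 8*3**2*(-4) = -1/2 - 8*9*(-4) = -1/2 - 72*(-4) = -1/2 + 288 = 575/2 ≈ 287.50)
h(m) = -933 (h(m) = 3*(-311) = -933)
J(Y, T) = 19 (J(Y, T) = -4 + 23 = 19)
h(t) - J(644, 223) = -933 - 1*19 = -933 - 19 = -952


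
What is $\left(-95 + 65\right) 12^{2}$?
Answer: $-4320$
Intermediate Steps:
$\left(-95 + 65\right) 12^{2} = \left(-30\right) 144 = -4320$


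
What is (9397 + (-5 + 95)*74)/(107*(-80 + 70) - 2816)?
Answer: -16057/3886 ≈ -4.1320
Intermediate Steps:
(9397 + (-5 + 95)*74)/(107*(-80 + 70) - 2816) = (9397 + 90*74)/(107*(-10) - 2816) = (9397 + 6660)/(-1070 - 2816) = 16057/(-3886) = 16057*(-1/3886) = -16057/3886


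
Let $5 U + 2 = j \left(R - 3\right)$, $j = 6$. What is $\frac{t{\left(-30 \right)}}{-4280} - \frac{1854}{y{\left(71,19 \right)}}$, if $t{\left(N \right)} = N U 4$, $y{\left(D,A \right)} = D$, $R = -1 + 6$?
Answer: $- \frac{197952}{7597} \approx -26.057$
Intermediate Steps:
$R = 5$
$U = 2$ ($U = - \frac{2}{5} + \frac{6 \left(5 - 3\right)}{5} = - \frac{2}{5} + \frac{6 \cdot 2}{5} = - \frac{2}{5} + \frac{1}{5} \cdot 12 = - \frac{2}{5} + \frac{12}{5} = 2$)
$t{\left(N \right)} = 8 N$ ($t{\left(N \right)} = N 2 \cdot 4 = 2 N 4 = 8 N$)
$\frac{t{\left(-30 \right)}}{-4280} - \frac{1854}{y{\left(71,19 \right)}} = \frac{8 \left(-30\right)}{-4280} - \frac{1854}{71} = \left(-240\right) \left(- \frac{1}{4280}\right) - \frac{1854}{71} = \frac{6}{107} - \frac{1854}{71} = - \frac{197952}{7597}$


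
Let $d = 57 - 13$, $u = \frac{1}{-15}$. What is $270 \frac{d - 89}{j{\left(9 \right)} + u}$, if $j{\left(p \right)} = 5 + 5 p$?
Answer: $- \frac{182250}{749} \approx -243.32$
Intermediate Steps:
$u = - \frac{1}{15} \approx -0.066667$
$d = 44$
$270 \frac{d - 89}{j{\left(9 \right)} + u} = 270 \frac{44 - 89}{\left(5 + 5 \cdot 9\right) - \frac{1}{15}} = 270 \left(- \frac{45}{\left(5 + 45\right) - \frac{1}{15}}\right) = 270 \left(- \frac{45}{50 - \frac{1}{15}}\right) = 270 \left(- \frac{45}{\frac{749}{15}}\right) = 270 \left(\left(-45\right) \frac{15}{749}\right) = 270 \left(- \frac{675}{749}\right) = - \frac{182250}{749}$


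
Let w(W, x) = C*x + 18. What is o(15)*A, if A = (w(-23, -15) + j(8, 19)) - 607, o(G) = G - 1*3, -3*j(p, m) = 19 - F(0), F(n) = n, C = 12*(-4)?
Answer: 1496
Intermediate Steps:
C = -48
j(p, m) = -19/3 (j(p, m) = -(19 - 1*0)/3 = -(19 + 0)/3 = -1/3*19 = -19/3)
w(W, x) = 18 - 48*x (w(W, x) = -48*x + 18 = 18 - 48*x)
o(G) = -3 + G (o(G) = G - 3 = -3 + G)
A = 374/3 (A = ((18 - 48*(-15)) - 19/3) - 607 = ((18 + 720) - 19/3) - 607 = (738 - 19/3) - 607 = 2195/3 - 607 = 374/3 ≈ 124.67)
o(15)*A = (-3 + 15)*(374/3) = 12*(374/3) = 1496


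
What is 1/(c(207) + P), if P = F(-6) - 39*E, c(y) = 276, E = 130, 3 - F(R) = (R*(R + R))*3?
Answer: -1/5007 ≈ -0.00019972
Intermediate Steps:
F(R) = 3 - 6*R² (F(R) = 3 - R*(R + R)*3 = 3 - R*(2*R)*3 = 3 - 2*R²*3 = 3 - 6*R²)
P = -5283 (P = (3 - 6*(-6)²) - 39*130 = (3 - 6*36) - 5070 = (3 - 216) - 5070 = -213 - 5070 = -5283)
1/(c(207) + P) = 1/(276 - 5283) = 1/(-5007) = -1/5007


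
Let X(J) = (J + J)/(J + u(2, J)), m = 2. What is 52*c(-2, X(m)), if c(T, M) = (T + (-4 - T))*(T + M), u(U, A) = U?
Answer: 208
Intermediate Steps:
X(J) = 2*J/(2 + J) (X(J) = (J + J)/(J + 2) = (2*J)/(2 + J) = 2*J/(2 + J))
c(T, M) = -4*M - 4*T (c(T, M) = -4*(M + T) = -4*M - 4*T)
52*c(-2, X(m)) = 52*(-8*2/(2 + 2) - 4*(-2)) = 52*(-8*2/4 + 8) = 52*(-4*1 + 8) = 52*(-4 + 8) = 52*4 = 208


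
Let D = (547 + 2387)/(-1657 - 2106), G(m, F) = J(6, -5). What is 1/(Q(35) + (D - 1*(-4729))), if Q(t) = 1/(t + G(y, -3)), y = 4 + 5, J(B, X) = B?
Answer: 154283/729487776 ≈ 0.00021149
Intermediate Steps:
y = 9
G(m, F) = 6
Q(t) = 1/(6 + t) (Q(t) = 1/(t + 6) = 1/(6 + t))
D = -2934/3763 (D = 2934/(-3763) = 2934*(-1/3763) = -2934/3763 ≈ -0.77970)
1/(Q(35) + (D - 1*(-4729))) = 1/(1/(6 + 35) + (-2934/3763 - 1*(-4729))) = 1/(1/41 + (-2934/3763 + 4729)) = 1/(1/41 + 17792293/3763) = 1/(729487776/154283) = 154283/729487776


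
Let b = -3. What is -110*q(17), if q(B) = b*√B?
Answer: 330*√17 ≈ 1360.6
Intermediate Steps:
q(B) = -3*√B
-110*q(17) = -(-330)*√17 = 330*√17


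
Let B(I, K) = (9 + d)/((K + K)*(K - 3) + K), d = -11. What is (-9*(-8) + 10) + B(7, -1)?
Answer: 572/7 ≈ 81.714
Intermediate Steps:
B(I, K) = -2/(K + 2*K*(-3 + K)) (B(I, K) = (9 - 11)/((K + K)*(K - 3) + K) = -2/((2*K)*(-3 + K) + K) = -2/(2*K*(-3 + K) + K) = -2/(K + 2*K*(-3 + K)))
(-9*(-8) + 10) + B(7, -1) = (-9*(-8) + 10) - 2/(-1*(-5 + 2*(-1))) = (72 + 10) - 2*(-1)/(-5 - 2) = 82 - 2*(-1)/(-7) = 82 - 2*(-1)*(-1/7) = 82 - 2/7 = 572/7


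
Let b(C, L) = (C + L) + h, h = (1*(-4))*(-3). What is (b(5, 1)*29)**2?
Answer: 272484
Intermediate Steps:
h = 12 (h = -4*(-3) = 12)
b(C, L) = 12 + C + L (b(C, L) = (C + L) + 12 = 12 + C + L)
(b(5, 1)*29)**2 = ((12 + 5 + 1)*29)**2 = (18*29)**2 = 522**2 = 272484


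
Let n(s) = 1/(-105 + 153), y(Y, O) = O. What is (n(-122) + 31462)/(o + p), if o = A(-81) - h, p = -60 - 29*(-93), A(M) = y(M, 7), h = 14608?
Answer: -1510177/574272 ≈ -2.6297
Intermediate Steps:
A(M) = 7
n(s) = 1/48
p = 2637 (p = -60 + 2697 = 2637)
o = -14601 (o = 7 - 1*14608 = 7 - 14608 = -14601)
(n(-122) + 31462)/(o + p) = (1/48 + 31462)/(-14601 + 2637) = (1510177/48)/(-11964) = (1510177/48)*(-1/11964) = -1510177/574272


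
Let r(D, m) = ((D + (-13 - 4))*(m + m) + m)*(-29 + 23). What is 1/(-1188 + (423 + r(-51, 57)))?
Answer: 1/45405 ≈ 2.2024e-5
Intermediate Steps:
r(D, m) = -6*m - 12*m*(-17 + D) (r(D, m) = ((D - 17)*(2*m) + m)*(-6) = ((-17 + D)*(2*m) + m)*(-6) = (2*m*(-17 + D) + m)*(-6) = (m + 2*m*(-17 + D))*(-6) = -6*m - 12*m*(-17 + D))
1/(-1188 + (423 + r(-51, 57))) = 1/(-1188 + (423 + 6*57*(33 - 2*(-51)))) = 1/(-1188 + (423 + 6*57*(33 + 102))) = 1/(-1188 + (423 + 6*57*135)) = 1/(-1188 + (423 + 46170)) = 1/(-1188 + 46593) = 1/45405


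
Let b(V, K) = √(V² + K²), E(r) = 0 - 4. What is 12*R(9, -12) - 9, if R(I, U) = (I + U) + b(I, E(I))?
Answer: -45 + 12*√97 ≈ 73.186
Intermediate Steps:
E(r) = -4
b(V, K) = √(K² + V²)
R(I, U) = I + U + √(16 + I²) (R(I, U) = (I + U) + √((-4)² + I²) = (I + U) + √(16 + I²) = I + U + √(16 + I²))
12*R(9, -12) - 9 = 12*(9 - 12 + √(16 + 9²)) - 9 = 12*(9 - 12 + √(16 + 81)) - 9 = 12*(9 - 12 + √97) - 9 = 12*(-3 + √97) - 9 = (-36 + 12*√97) - 9 = -45 + 12*√97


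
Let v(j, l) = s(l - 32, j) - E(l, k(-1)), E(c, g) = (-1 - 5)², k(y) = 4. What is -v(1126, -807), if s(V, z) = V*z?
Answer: 944750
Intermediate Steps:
E(c, g) = 36 (E(c, g) = (-6)² = 36)
v(j, l) = -36 + j*(-32 + l) (v(j, l) = (l - 32)*j - 1*36 = (-32 + l)*j - 36 = j*(-32 + l) - 36 = -36 + j*(-32 + l))
-v(1126, -807) = -(-36 + 1126*(-32 - 807)) = -(-36 + 1126*(-839)) = -(-36 - 944714) = -1*(-944750) = 944750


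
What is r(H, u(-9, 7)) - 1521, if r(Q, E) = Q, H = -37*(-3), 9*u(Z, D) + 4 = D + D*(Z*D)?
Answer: -1410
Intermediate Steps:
u(Z, D) = -4/9 + D/9 + Z*D²/9 (u(Z, D) = -4/9 + (D + D*(Z*D))/9 = -4/9 + (D + D*(D*Z))/9 = -4/9 + (D + Z*D²)/9 = -4/9 + (D/9 + Z*D²/9) = -4/9 + D/9 + Z*D²/9)
H = 111
r(H, u(-9, 7)) - 1521 = 111 - 1521 = -1410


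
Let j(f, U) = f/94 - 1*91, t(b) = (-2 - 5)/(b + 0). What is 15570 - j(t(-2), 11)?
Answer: 2944261/188 ≈ 15661.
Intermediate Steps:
t(b) = -7/b
j(f, U) = -91 + f/94 (j(f, U) = f*(1/94) - 91 = f/94 - 91 = -91 + f/94)
15570 - j(t(-2), 11) = 15570 - (-91 + (-7/(-2))/94) = 15570 - (-91 + (-7*(-½))/94) = 15570 - (-91 + (1/94)*(7/2)) = 15570 - (-91 + 7/188) = 15570 - 1*(-17101/188) = 15570 + 17101/188 = 2944261/188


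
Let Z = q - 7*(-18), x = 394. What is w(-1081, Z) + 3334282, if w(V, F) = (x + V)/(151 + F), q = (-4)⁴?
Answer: 1777171619/533 ≈ 3.3343e+6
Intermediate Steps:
q = 256
Z = 382 (Z = 256 - 7*(-18) = 256 + 126 = 382)
w(V, F) = (394 + V)/(151 + F)
w(-1081, Z) + 3334282 = (394 - 1081)/(151 + 382) + 3334282 = -687/533 + 3334282 = 1777171619/533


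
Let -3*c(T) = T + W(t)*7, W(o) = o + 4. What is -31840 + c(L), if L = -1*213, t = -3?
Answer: -95314/3 ≈ -31771.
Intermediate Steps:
W(o) = 4 + o
L = -213
c(T) = -7/3 - T/3 (c(T) = -(T + (4 - 3)*7)/3 = -(T + 1*7)/3 = -(T + 7)/3 = -(7 + T)/3 = -7/3 - T/3)
-31840 + c(L) = -31840 + (-7/3 - 1/3*(-213)) = -31840 + (-7/3 + 71) = -31840 + 206/3 = -95314/3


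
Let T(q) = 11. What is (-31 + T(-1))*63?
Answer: -1260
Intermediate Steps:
(-31 + T(-1))*63 = (-31 + 11)*63 = -20*63 = -1260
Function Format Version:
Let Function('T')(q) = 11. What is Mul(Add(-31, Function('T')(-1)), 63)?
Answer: -1260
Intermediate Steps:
Mul(Add(-31, Function('T')(-1)), 63) = Mul(Add(-31, 11), 63) = Mul(-20, 63) = -1260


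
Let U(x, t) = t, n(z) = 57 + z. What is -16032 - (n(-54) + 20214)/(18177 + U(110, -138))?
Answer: -96407155/6013 ≈ -16033.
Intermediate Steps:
-16032 - (n(-54) + 20214)/(18177 + U(110, -138)) = -16032 - ((57 - 54) + 20214)/(18177 - 138) = -16032 - (3 + 20214)/18039 = -16032 - 20217/18039 = -16032 - 1*6739/6013 = -16032 - 6739/6013 = -96407155/6013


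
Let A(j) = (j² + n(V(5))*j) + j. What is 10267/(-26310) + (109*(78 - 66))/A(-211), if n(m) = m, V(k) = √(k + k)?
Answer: -8828696753/24476166690 + 654*√10/4651495 ≈ -0.36026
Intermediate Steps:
V(k) = √2*√k (V(k) = √(2*k) = √2*√k)
A(j) = j + j² + j*√10 (A(j) = (j² + (√2*√5)*j) + j = (j² + √10*j) + j = (j² + j*√10) + j = j + j² + j*√10)
10267/(-26310) + (109*(78 - 66))/A(-211) = 10267/(-26310) + (109*(78 - 66))/((-211*(1 - 211 + √10))) = 10267*(-1/26310) + (109*12)/((-211*(-210 + √10))) = -10267/26310 + 1308/(44310 - 211*√10)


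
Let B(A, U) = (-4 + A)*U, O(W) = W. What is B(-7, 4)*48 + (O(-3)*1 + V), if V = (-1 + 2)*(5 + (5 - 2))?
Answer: -2107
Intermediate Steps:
V = 8 (V = 1*(5 + 3) = 1*8 = 8)
B(A, U) = U*(-4 + A)
B(-7, 4)*48 + (O(-3)*1 + V) = (4*(-4 - 7))*48 + (-3*1 + 8) = (4*(-11))*48 + (-3 + 8) = -44*48 + 5 = -2112 + 5 = -2107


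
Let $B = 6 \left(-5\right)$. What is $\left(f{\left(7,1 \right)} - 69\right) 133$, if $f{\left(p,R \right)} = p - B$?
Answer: $-4256$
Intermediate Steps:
$B = -30$
$f{\left(p,R \right)} = 30 + p$ ($f{\left(p,R \right)} = p - -30 = p + 30 = 30 + p$)
$\left(f{\left(7,1 \right)} - 69\right) 133 = \left(\left(30 + 7\right) - 69\right) 133 = \left(37 - 69\right) 133 = \left(-32\right) 133 = -4256$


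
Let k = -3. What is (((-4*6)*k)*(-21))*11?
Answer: -16632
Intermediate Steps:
(((-4*6)*k)*(-21))*11 = ((-4*6*(-3))*(-21))*11 = (-24*(-3)*(-21))*11 = (72*(-21))*11 = -1512*11 = -16632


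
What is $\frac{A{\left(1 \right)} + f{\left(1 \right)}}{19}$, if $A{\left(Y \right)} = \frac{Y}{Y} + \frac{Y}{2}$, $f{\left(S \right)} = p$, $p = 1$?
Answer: $\frac{5}{38} \approx 0.13158$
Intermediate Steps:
$f{\left(S \right)} = 1$
$A{\left(Y \right)} = 1 + \frac{Y}{2}$ ($A{\left(Y \right)} = 1 + Y \frac{1}{2} = 1 + \frac{Y}{2}$)
$\frac{A{\left(1 \right)} + f{\left(1 \right)}}{19} = \frac{\left(1 + \frac{1}{2} \cdot 1\right) + 1}{19} = \left(\left(1 + \frac{1}{2}\right) + 1\right) \frac{1}{19} = \left(\frac{3}{2} + 1\right) \frac{1}{19} = \frac{5}{2} \cdot \frac{1}{19} = \frac{5}{38}$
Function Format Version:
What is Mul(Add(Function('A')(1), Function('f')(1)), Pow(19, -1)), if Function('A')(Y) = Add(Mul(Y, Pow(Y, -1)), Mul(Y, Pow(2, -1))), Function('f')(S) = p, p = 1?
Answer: Rational(5, 38) ≈ 0.13158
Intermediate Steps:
Function('f')(S) = 1
Function('A')(Y) = Add(1, Mul(Rational(1, 2), Y)) (Function('A')(Y) = Add(1, Mul(Y, Rational(1, 2))) = Add(1, Mul(Rational(1, 2), Y)))
Mul(Add(Function('A')(1), Function('f')(1)), Pow(19, -1)) = Mul(Add(Add(1, Mul(Rational(1, 2), 1)), 1), Pow(19, -1)) = Mul(Add(Add(1, Rational(1, 2)), 1), Rational(1, 19)) = Mul(Add(Rational(3, 2), 1), Rational(1, 19)) = Mul(Rational(5, 2), Rational(1, 19)) = Rational(5, 38)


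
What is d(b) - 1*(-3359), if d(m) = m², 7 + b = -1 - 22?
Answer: 4259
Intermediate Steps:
b = -30 (b = -7 + (-1 - 22) = -7 - 23 = -30)
d(b) - 1*(-3359) = (-30)² - 1*(-3359) = 900 + 3359 = 4259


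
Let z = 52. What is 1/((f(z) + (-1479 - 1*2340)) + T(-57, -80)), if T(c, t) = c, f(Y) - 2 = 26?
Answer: -1/3848 ≈ -0.00025988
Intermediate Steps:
f(Y) = 28 (f(Y) = 2 + 26 = 28)
1/((f(z) + (-1479 - 1*2340)) + T(-57, -80)) = 1/((28 + (-1479 - 1*2340)) - 57) = 1/((28 + (-1479 - 2340)) - 57) = 1/((28 - 3819) - 57) = 1/(-3791 - 57) = 1/(-3848) = -1/3848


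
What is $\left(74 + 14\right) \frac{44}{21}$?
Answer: $\frac{3872}{21} \approx 184.38$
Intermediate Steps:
$\left(74 + 14\right) \frac{44}{21} = 88 \cdot 44 \cdot \frac{1}{21} = 88 \cdot \frac{44}{21} = \frac{3872}{21}$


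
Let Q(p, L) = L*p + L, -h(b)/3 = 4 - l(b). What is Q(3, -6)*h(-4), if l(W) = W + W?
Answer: 864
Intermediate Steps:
l(W) = 2*W
h(b) = -12 + 6*b (h(b) = -3*(4 - 2*b) = -12 + 6*b)
Q(p, L) = L + L*p
Q(3, -6)*h(-4) = (-6*(1 + 3))*(-12 + 6*(-4)) = (-6*4)*(-12 - 24) = -24*(-36) = 864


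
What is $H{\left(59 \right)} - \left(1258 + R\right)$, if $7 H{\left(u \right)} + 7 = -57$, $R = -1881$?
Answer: $\frac{4297}{7} \approx 613.86$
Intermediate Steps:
$H{\left(u \right)} = - \frac{64}{7}$ ($H{\left(u \right)} = -1 + \frac{1}{7} \left(-57\right) = -1 - \frac{57}{7} = - \frac{64}{7}$)
$H{\left(59 \right)} - \left(1258 + R\right) = - \frac{64}{7} - \left(1258 - 1881\right) = - \frac{64}{7} - -623 = - \frac{64}{7} + 623 = \frac{4297}{7}$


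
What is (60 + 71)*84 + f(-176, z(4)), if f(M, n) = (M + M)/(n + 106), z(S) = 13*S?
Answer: 869140/79 ≈ 11002.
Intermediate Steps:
f(M, n) = 2*M/(106 + n) (f(M, n) = (2*M)/(106 + n) = 2*M/(106 + n))
(60 + 71)*84 + f(-176, z(4)) = (60 + 71)*84 + 2*(-176)/(106 + 13*4) = 131*84 + 2*(-176)/(106 + 52) = 11004 + 2*(-176)/158 = 11004 + 2*(-176)*(1/158) = 11004 - 176/79 = 869140/79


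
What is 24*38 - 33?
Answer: 879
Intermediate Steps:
24*38 - 33 = 912 - 33 = 879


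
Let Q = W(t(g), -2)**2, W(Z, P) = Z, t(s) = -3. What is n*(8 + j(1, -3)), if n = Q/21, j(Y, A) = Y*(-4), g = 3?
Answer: 12/7 ≈ 1.7143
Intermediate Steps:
j(Y, A) = -4*Y
Q = 9 (Q = (-3)**2 = 9)
n = 3/7 (n = 9/21 = 9*(1/21) = 3/7 ≈ 0.42857)
n*(8 + j(1, -3)) = 3*(8 - 4*1)/7 = 3*(8 - 4)/7 = (3/7)*4 = 12/7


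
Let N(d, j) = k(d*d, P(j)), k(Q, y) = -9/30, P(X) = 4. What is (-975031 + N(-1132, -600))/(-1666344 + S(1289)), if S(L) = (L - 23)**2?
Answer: 9750313/635880 ≈ 15.334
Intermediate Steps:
k(Q, y) = -3/10 (k(Q, y) = -9*1/30 = -3/10)
N(d, j) = -3/10
S(L) = (-23 + L)**2
(-975031 + N(-1132, -600))/(-1666344 + S(1289)) = (-975031 - 3/10)/(-1666344 + (-23 + 1289)**2) = -9750313/(10*(-1666344 + 1266**2)) = -9750313/(10*(-1666344 + 1602756)) = -9750313/10/(-63588) = -9750313/10*(-1/63588) = 9750313/635880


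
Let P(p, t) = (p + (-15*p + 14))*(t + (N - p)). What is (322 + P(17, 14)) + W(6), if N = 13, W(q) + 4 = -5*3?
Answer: -1937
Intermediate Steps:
W(q) = -19 (W(q) = -4 - 5*3 = -4 - 15 = -19)
P(p, t) = (14 - 14*p)*(13 + t - p) (P(p, t) = (p + (-15*p + 14))*(t + (13 - p)) = (p + (14 - 15*p))*(13 + t - p) = (14 - 14*p)*(13 + t - p))
(322 + P(17, 14)) + W(6) = (322 + (182 - 196*17 + 14*14 + 14*17**2 - 14*17*14)) - 19 = (322 + (182 - 3332 + 196 + 14*289 - 3332)) - 19 = (322 + (182 - 3332 + 196 + 4046 - 3332)) - 19 = (322 - 2240) - 19 = -1918 - 19 = -1937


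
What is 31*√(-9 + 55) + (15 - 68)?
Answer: -53 + 31*√46 ≈ 157.25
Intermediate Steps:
31*√(-9 + 55) + (15 - 68) = 31*√46 - 53 = -53 + 31*√46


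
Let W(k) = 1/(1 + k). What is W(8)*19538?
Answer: 19538/9 ≈ 2170.9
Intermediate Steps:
W(8)*19538 = 19538/(1 + 8) = 19538/9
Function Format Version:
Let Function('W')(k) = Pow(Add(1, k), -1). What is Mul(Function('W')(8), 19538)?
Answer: Rational(19538, 9) ≈ 2170.9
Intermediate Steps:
Mul(Function('W')(8), 19538) = Mul(Pow(Add(1, 8), -1), 19538) = Mul(Pow(9, -1), 19538) = Mul(Rational(1, 9), 19538) = Rational(19538, 9)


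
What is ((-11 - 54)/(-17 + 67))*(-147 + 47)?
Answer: 130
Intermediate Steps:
((-11 - 54)/(-17 + 67))*(-147 + 47) = -65/50*(-100) = -65*1/50*(-100) = -13/10*(-100) = 130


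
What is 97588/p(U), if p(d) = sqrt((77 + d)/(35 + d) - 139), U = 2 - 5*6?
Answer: -48794*I*sqrt(33)/33 ≈ -8493.9*I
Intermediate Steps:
U = -28 (U = 2 - 30 = -28)
p(d) = sqrt(-139 + (77 + d)/(35 + d)) (p(d) = sqrt((77 + d)/(35 + d) - 139) = sqrt(-139 + (77 + d)/(35 + d)))
97588/p(U) = 97588/((sqrt(6)*sqrt((-798 - 23*(-28))/(35 - 28)))) = 97588/((sqrt(6)*sqrt((-798 + 644)/7))) = 97588/((sqrt(6)*sqrt((1/7)*(-154)))) = 97588/((sqrt(6)*sqrt(-22))) = 97588/((sqrt(6)*(I*sqrt(22)))) = 97588/((2*I*sqrt(33))) = 97588*(-I*sqrt(33)/66) = -48794*I*sqrt(33)/33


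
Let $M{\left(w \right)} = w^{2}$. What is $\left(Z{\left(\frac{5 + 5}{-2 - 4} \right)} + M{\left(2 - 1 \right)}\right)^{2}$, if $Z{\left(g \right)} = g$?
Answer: $\frac{4}{9} \approx 0.44444$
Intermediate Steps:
$\left(Z{\left(\frac{5 + 5}{-2 - 4} \right)} + M{\left(2 - 1 \right)}\right)^{2} = \left(\frac{5 + 5}{-2 - 4} + \left(2 - 1\right)^{2}\right)^{2} = \left(\frac{10}{-6} + 1^{2}\right)^{2} = \left(10 \left(- \frac{1}{6}\right) + 1\right)^{2} = \left(- \frac{5}{3} + 1\right)^{2} = \left(- \frac{2}{3}\right)^{2} = \frac{4}{9}$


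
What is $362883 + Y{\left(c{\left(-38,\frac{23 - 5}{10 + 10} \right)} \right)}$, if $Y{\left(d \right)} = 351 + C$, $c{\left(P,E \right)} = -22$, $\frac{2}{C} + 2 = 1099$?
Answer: $\frac{398467700}{1097} \approx 3.6323 \cdot 10^{5}$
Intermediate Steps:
$C = \frac{2}{1097}$ ($C = \frac{2}{-2 + 1099} = \frac{2}{1097} \approx 0.0018232$)
$Y{\left(d \right)} = \frac{385049}{1097}$ ($Y{\left(d \right)} = 351 + \frac{2}{1097} = \frac{385049}{1097}$)
$362883 + Y{\left(c{\left(-38,\frac{23 - 5}{10 + 10} \right)} \right)} = 362883 + \frac{385049}{1097} = \frac{398467700}{1097}$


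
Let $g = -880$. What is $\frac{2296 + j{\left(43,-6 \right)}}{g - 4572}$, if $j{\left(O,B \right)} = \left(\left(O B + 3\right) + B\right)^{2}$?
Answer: $- \frac{70417}{5452} \approx -12.916$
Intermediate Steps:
$j{\left(O,B \right)} = \left(3 + B + B O\right)^{2}$ ($j{\left(O,B \right)} = \left(\left(B O + 3\right) + B\right)^{2} = \left(\left(3 + B O\right) + B\right)^{2} = \left(3 + B + B O\right)^{2}$)
$\frac{2296 + j{\left(43,-6 \right)}}{g - 4572} = \frac{2296 + \left(3 - 6 - 258\right)^{2}}{-880 - 4572} = \frac{2296 + \left(-261\right)^{2}}{-880 - 4572} = \frac{2296 + 68121}{-5452} = 70417 \left(- \frac{1}{5452}\right) = - \frac{70417}{5452}$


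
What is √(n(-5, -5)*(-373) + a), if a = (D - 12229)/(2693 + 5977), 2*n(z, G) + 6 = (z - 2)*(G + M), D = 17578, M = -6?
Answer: 2*I*√23916345/85 ≈ 115.07*I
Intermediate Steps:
n(z, G) = -3 + (-6 + G)*(-2 + z)/2 (n(z, G) = -3 + ((z - 2)*(G - 6))/2 = -3 + ((-2 + z)*(-6 + G))/2 = -3 + ((-6 + G)*(-2 + z))/2 = -3 + (-6 + G)*(-2 + z)/2)
a = 1783/2890 (a = (17578 - 12229)/(2693 + 5977) = 5349/8670 = 5349*(1/8670) = 1783/2890 ≈ 0.61695)
√(n(-5, -5)*(-373) + a) = √((3 - 1*(-5) - 3*(-5) + (½)*(-5)*(-5))*(-373) + 1783/2890) = √((3 + 5 + 15 + 25/2)*(-373) + 1783/2890) = √((71/2)*(-373) + 1783/2890) = √(-26483/2 + 1783/2890) = √(-19133076/1445) = 2*I*√23916345/85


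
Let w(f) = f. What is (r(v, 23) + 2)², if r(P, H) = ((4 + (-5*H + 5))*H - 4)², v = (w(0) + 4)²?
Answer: 35561734049956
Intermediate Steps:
v = 16 (v = (0 + 4)² = 4² = 16)
r(P, H) = (-4 + H*(9 - 5*H))² (r(P, H) = ((4 + (5 - 5*H))*H - 4)² = ((9 - 5*H)*H - 4)² = (H*(9 - 5*H) - 4)² = (-4 + H*(9 - 5*H))²)
(r(v, 23) + 2)² = ((4 - 9*23 + 5*23²)² + 2)² = ((4 - 207 + 5*529)² + 2)² = ((4 - 207 + 2645)² + 2)² = (2442² + 2)² = (5963364 + 2)² = 5963366² = 35561734049956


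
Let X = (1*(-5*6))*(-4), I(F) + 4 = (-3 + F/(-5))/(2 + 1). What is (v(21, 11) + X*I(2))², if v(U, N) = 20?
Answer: 355216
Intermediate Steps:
I(F) = -5 - F/15 (I(F) = -4 + (-3 + F/(-5))/(2 + 1) = -4 + (-3 + F*(-⅕))/3 = -4 + (-3 - F/5)*(⅓) = -4 + (-1 - F/15) = -5 - F/15)
X = 120 (X = (1*(-30))*(-4) = -30*(-4) = 120)
(v(21, 11) + X*I(2))² = (20 + 120*(-5 - 1/15*2))² = (20 + 120*(-5 - 2/15))² = (20 + 120*(-77/15))² = (20 - 616)² = (-596)² = 355216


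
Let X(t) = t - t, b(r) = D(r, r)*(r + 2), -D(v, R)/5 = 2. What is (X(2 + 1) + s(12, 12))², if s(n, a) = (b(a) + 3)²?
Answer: 352275361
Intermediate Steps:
D(v, R) = -10 (D(v, R) = -5*2 = -10)
b(r) = -20 - 10*r (b(r) = -10*(r + 2) = -10*(2 + r) = -20 - 10*r)
X(t) = 0
s(n, a) = (-17 - 10*a)² (s(n, a) = ((-20 - 10*a) + 3)² = (-17 - 10*a)²)
(X(2 + 1) + s(12, 12))² = (0 + (17 + 10*12)²)² = (0 + (17 + 120)²)² = (0 + 137²)² = (0 + 18769)² = 18769² = 352275361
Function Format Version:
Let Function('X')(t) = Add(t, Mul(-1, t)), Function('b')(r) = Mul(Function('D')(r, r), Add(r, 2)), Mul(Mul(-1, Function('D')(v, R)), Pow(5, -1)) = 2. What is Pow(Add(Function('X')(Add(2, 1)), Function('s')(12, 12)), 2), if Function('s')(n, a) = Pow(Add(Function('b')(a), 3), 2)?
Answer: 352275361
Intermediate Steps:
Function('D')(v, R) = -10 (Function('D')(v, R) = Mul(-5, 2) = -10)
Function('b')(r) = Add(-20, Mul(-10, r)) (Function('b')(r) = Mul(-10, Add(r, 2)) = Mul(-10, Add(2, r)) = Add(-20, Mul(-10, r)))
Function('X')(t) = 0
Function('s')(n, a) = Pow(Add(-17, Mul(-10, a)), 2) (Function('s')(n, a) = Pow(Add(Add(-20, Mul(-10, a)), 3), 2) = Pow(Add(-17, Mul(-10, a)), 2))
Pow(Add(Function('X')(Add(2, 1)), Function('s')(12, 12)), 2) = Pow(Add(0, Pow(Add(17, Mul(10, 12)), 2)), 2) = Pow(Add(0, Pow(Add(17, 120), 2)), 2) = Pow(Add(0, Pow(137, 2)), 2) = Pow(Add(0, 18769), 2) = Pow(18769, 2) = 352275361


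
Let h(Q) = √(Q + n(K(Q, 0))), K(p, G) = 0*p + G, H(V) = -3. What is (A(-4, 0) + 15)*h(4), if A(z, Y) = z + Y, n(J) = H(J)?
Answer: 11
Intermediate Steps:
K(p, G) = G (K(p, G) = 0 + G = G)
n(J) = -3
h(Q) = √(-3 + Q) (h(Q) = √(Q - 3) = √(-3 + Q))
A(z, Y) = Y + z
(A(-4, 0) + 15)*h(4) = ((0 - 4) + 15)*√(-3 + 4) = (-4 + 15)*√1 = 11*1 = 11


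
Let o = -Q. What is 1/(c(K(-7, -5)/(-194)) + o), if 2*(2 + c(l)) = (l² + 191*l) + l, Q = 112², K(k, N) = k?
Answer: -75272/944101727 ≈ -7.9729e-5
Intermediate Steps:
Q = 12544
c(l) = -2 + l²/2 + 96*l (c(l) = -2 + ((l² + 191*l) + l)/2 = -2 + (l² + 192*l)/2 = -2 + (l²/2 + 96*l) = -2 + l²/2 + 96*l)
o = -12544 (o = -1*12544 = -12544)
1/(c(K(-7, -5)/(-194)) + o) = 1/((-2 + (-7/(-194))²/2 + 96*(-7/(-194))) - 12544) = 1/((-2 + (-7*(-1/194))²/2 + 96*(-7*(-1/194))) - 12544) = 1/((-2 + (7/194)²/2 + 96*(7/194)) - 12544) = 1/((-2 + (½)*(49/37636) + 336/97) - 12544) = 1/((-2 + 49/75272 + 336/97) - 12544) = 1/(110241/75272 - 12544) = 1/(-944101727/75272) = -75272/944101727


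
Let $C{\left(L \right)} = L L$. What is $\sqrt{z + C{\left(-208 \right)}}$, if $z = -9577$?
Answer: $3 \sqrt{3743} \approx 183.54$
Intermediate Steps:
$C{\left(L \right)} = L^{2}$
$\sqrt{z + C{\left(-208 \right)}} = \sqrt{-9577 + \left(-208\right)^{2}} = \sqrt{-9577 + 43264} = \sqrt{33687} = 3 \sqrt{3743}$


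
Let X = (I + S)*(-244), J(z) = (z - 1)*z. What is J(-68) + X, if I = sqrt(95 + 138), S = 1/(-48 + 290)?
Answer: 567610/121 - 244*sqrt(233) ≈ 966.49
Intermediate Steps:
J(z) = z*(-1 + z) (J(z) = (-1 + z)*z = z*(-1 + z))
S = 1/242 ≈ 0.0041322
I = sqrt(233) ≈ 15.264
X = -122/121 - 244*sqrt(233) (X = (sqrt(233) + 1/242)*(-244) = (1/242 + sqrt(233))*(-244) = -122/121 - 244*sqrt(233) ≈ -3725.5)
J(-68) + X = -68*(-1 - 68) + (-122/121 - 244*sqrt(233)) = -68*(-69) + (-122/121 - 244*sqrt(233)) = 4692 + (-122/121 - 244*sqrt(233)) = 567610/121 - 244*sqrt(233)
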